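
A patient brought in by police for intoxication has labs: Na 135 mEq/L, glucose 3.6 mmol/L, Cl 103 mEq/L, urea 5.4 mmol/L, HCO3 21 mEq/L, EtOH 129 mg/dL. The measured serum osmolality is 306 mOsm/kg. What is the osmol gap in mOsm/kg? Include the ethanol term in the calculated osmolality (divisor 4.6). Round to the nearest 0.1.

-1.0 mOsm/kg

Calculated osmolality = 2·Na + glucose + urea + ethanol/4.6
= 2·135 + 3.6 + 5.4 + 129/4.6
= 270 + 3.60 + 5.40 + 28.04
= 307.04 mOsm/kg ≈ 307.0 mOsm/kg
Osmolar gap = measured − calculated = 306 − 307.0 = -1.0 mOsm/kg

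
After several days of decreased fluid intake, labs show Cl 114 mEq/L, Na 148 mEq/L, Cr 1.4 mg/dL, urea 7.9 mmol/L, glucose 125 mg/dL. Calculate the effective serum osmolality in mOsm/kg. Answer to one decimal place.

Effective osmolality excludes urea (freely permeant across cell membranes):
2·Na + glucose/18
= 2·148 + 125/18
= 296 + 6.94
= 302.94 mOsm/kg

302.9 mOsm/kg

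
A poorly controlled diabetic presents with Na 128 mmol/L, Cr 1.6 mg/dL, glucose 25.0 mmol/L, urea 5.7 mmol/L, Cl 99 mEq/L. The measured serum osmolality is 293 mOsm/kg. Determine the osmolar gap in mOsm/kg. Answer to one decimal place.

6.3 mOsm/kg

Calculated osmolality = 2·Na + glucose + urea
= 2·128 + 25 + 5.7
= 256 + 25 + 5.70
= 286.7 mOsm/kg ≈ 286.7 mOsm/kg
Osmolar gap = measured − calculated = 293 − 286.7 = 6.3 mOsm/kg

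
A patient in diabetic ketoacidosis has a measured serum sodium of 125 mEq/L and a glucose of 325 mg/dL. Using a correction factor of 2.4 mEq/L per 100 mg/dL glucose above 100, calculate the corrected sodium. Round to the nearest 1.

Corrected Na = measured Na + 2.4 · (glucose − 100)/100
= 125 + 2.4 · (325 − 100)/100
= 125 + 5.4
= 130.4 mEq/L

130 mEq/L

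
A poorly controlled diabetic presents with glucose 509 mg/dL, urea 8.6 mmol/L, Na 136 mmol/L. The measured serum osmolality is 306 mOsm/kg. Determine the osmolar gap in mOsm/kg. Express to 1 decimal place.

-2.9 mOsm/kg

Calculated osmolality = 2·Na + glucose/18 + urea
= 2·136 + 509/18 + 8.6
= 272 + 28.28 + 8.60
= 308.88 mOsm/kg ≈ 308.9 mOsm/kg
Osmolar gap = measured − calculated = 306 − 308.9 = -2.9 mOsm/kg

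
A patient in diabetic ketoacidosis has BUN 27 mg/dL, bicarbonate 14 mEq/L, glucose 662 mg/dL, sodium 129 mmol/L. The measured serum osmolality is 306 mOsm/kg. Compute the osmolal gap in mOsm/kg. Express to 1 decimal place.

Calculated osmolality = 2·Na + glucose/18 + BUN/2.8
= 2·129 + 662/18 + 27/2.8
= 258 + 36.78 + 9.64
= 304.42 mOsm/kg ≈ 304.4 mOsm/kg
Osmolar gap = measured − calculated = 306 − 304.4 = 1.6 mOsm/kg

1.6 mOsm/kg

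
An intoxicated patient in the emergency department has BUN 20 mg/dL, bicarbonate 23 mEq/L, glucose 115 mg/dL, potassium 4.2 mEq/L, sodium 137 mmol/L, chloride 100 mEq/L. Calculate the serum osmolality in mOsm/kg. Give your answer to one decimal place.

Calculated osmolality = 2·Na + glucose/18 + BUN/2.8
= 2·137 + 115/18 + 20/2.8
= 274 + 6.39 + 7.14
= 287.53 mOsm/kg

287.5 mOsm/kg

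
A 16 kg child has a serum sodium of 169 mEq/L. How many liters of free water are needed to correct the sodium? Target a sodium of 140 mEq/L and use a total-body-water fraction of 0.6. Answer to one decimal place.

TBW = 0.6 · 16 = 9.6 L
Free water deficit = TBW · (Na/140 − 1)
= 9.6 · (169/140 − 1)
= 9.6 · 0.2071
= 1.99 L

2.0 L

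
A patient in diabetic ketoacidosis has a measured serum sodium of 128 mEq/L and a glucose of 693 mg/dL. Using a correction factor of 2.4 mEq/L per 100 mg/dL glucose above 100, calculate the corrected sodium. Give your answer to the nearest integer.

Corrected Na = measured Na + 2.4 · (glucose − 100)/100
= 128 + 2.4 · (693 − 100)/100
= 128 + 14.2
= 142.2 mEq/L

142 mEq/L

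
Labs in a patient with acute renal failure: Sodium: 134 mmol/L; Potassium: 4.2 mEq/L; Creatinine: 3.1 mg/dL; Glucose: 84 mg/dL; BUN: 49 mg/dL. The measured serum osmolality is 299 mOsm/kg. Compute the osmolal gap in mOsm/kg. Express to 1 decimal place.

8.8 mOsm/kg

Calculated osmolality = 2·Na + glucose/18 + BUN/2.8
= 2·134 + 84/18 + 49/2.8
= 268 + 4.67 + 17.50
= 290.17 mOsm/kg ≈ 290.2 mOsm/kg
Osmolar gap = measured − calculated = 299 − 290.2 = 8.8 mOsm/kg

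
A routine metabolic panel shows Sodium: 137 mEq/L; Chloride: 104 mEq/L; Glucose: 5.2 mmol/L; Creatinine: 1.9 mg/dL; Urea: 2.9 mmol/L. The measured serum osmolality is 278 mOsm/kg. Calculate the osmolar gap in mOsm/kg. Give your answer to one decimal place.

-4.1 mOsm/kg

Calculated osmolality = 2·Na + glucose + urea
= 2·137 + 5.2 + 2.9
= 274 + 5.20 + 2.90
= 282.1 mOsm/kg ≈ 282.1 mOsm/kg
Osmolar gap = measured − calculated = 278 − 282.1 = -4.1 mOsm/kg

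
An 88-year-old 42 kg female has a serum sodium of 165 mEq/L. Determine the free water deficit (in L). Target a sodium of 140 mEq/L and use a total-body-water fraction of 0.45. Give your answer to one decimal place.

3.4 L

TBW = 0.45 · 42 = 18.9 L
Free water deficit = TBW · (Na/140 − 1)
= 18.9 · (165/140 − 1)
= 18.9 · 0.1786
= 3.38 L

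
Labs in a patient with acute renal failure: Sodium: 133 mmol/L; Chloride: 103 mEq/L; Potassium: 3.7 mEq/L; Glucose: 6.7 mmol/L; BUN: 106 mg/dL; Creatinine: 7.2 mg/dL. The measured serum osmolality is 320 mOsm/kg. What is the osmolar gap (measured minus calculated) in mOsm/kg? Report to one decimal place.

9.4 mOsm/kg

Calculated osmolality = 2·Na + glucose + BUN/2.8
= 2·133 + 6.7 + 106/2.8
= 266 + 6.70 + 37.86
= 310.56 mOsm/kg ≈ 310.6 mOsm/kg
Osmolar gap = measured − calculated = 320 − 310.6 = 9.4 mOsm/kg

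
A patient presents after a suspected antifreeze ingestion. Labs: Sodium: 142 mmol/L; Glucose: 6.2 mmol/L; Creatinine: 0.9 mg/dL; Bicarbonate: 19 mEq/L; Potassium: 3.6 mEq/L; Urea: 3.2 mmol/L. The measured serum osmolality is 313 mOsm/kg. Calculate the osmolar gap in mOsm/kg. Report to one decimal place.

19.6 mOsm/kg

Calculated osmolality = 2·Na + glucose + urea
= 2·142 + 6.2 + 3.2
= 284 + 6.20 + 3.20
= 293.4 mOsm/kg ≈ 293.4 mOsm/kg
Osmolar gap = measured − calculated = 313 − 293.4 = 19.6 mOsm/kg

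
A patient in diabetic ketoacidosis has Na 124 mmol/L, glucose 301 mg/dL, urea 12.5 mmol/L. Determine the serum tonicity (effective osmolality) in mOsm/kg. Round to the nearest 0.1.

Effective osmolality excludes urea (freely permeant across cell membranes):
2·Na + glucose/18
= 2·124 + 301/18
= 248 + 16.72
= 264.72 mOsm/kg

264.7 mOsm/kg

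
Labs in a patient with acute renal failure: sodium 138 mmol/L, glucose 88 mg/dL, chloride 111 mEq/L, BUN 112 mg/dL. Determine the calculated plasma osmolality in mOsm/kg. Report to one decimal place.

320.9 mOsm/kg

Calculated osmolality = 2·Na + glucose/18 + BUN/2.8
= 2·138 + 88/18 + 112/2.8
= 276 + 4.89 + 40
= 320.89 mOsm/kg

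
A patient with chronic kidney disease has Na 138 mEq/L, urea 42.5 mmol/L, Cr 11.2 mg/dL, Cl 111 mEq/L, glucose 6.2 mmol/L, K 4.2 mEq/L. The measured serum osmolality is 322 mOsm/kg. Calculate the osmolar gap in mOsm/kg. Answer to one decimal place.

-2.7 mOsm/kg

Calculated osmolality = 2·Na + glucose + urea
= 2·138 + 6.2 + 42.5
= 276 + 6.20 + 42.50
= 324.7 mOsm/kg ≈ 324.7 mOsm/kg
Osmolar gap = measured − calculated = 322 − 324.7 = -2.7 mOsm/kg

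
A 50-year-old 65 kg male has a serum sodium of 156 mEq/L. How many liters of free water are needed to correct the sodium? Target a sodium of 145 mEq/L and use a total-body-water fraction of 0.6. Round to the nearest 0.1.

3.0 L

TBW = 0.6 · 65 = 39 L
Free water deficit = TBW · (Na/145 − 1)
= 39 · (156/145 − 1)
= 39 · 0.0759
= 2.96 L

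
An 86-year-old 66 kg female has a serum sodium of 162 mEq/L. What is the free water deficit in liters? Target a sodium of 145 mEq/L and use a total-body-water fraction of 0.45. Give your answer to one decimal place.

3.5 L

TBW = 0.45 · 66 = 29.7 L
Free water deficit = TBW · (Na/145 − 1)
= 29.7 · (162/145 − 1)
= 29.7 · 0.1172
= 3.48 L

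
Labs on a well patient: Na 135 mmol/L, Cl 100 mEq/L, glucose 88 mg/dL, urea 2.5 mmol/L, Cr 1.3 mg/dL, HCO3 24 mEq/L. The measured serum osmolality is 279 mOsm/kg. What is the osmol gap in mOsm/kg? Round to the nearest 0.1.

1.6 mOsm/kg

Calculated osmolality = 2·Na + glucose/18 + urea
= 2·135 + 88/18 + 2.5
= 270 + 4.89 + 2.50
= 277.39 mOsm/kg ≈ 277.4 mOsm/kg
Osmolar gap = measured − calculated = 279 − 277.4 = 1.6 mOsm/kg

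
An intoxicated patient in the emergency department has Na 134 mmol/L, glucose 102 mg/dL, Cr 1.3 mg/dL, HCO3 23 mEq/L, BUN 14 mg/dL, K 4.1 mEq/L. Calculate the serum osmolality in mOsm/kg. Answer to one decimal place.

278.7 mOsm/kg

Calculated osmolality = 2·Na + glucose/18 + BUN/2.8
= 2·134 + 102/18 + 14/2.8
= 268 + 5.67 + 5
= 278.67 mOsm/kg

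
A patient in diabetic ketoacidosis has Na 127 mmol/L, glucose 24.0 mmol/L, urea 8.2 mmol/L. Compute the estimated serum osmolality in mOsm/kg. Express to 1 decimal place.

Calculated osmolality = 2·Na + glucose + urea
= 2·127 + 24 + 8.2
= 254 + 24 + 8.20
= 286.2 mOsm/kg

286.2 mOsm/kg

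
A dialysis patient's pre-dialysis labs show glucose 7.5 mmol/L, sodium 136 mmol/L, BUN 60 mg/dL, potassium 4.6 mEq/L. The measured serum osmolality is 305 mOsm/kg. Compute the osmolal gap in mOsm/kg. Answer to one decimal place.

4.1 mOsm/kg

Calculated osmolality = 2·Na + glucose + BUN/2.8
= 2·136 + 7.5 + 60/2.8
= 272 + 7.50 + 21.43
= 300.93 mOsm/kg ≈ 300.9 mOsm/kg
Osmolar gap = measured − calculated = 305 − 300.9 = 4.1 mOsm/kg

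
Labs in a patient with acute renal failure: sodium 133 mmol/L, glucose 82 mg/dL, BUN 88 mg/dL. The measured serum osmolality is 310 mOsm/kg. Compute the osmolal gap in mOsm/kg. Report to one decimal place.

Calculated osmolality = 2·Na + glucose/18 + BUN/2.8
= 2·133 + 82/18 + 88/2.8
= 266 + 4.56 + 31.43
= 301.99 mOsm/kg ≈ 302.0 mOsm/kg
Osmolar gap = measured − calculated = 310 − 302.0 = 8.0 mOsm/kg

8.0 mOsm/kg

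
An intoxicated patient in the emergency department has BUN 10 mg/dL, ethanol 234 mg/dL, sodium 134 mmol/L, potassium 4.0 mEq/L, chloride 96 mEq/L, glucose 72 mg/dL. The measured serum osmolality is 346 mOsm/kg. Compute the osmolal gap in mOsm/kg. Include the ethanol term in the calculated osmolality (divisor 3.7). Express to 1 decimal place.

Calculated osmolality = 2·Na + glucose/18 + BUN/2.8 + ethanol/3.7
= 2·134 + 72/18 + 10/2.8 + 234/3.7
= 268 + 4 + 3.57 + 63.24
= 338.81 mOsm/kg ≈ 338.8 mOsm/kg
Osmolar gap = measured − calculated = 346 − 338.8 = 7.2 mOsm/kg

7.2 mOsm/kg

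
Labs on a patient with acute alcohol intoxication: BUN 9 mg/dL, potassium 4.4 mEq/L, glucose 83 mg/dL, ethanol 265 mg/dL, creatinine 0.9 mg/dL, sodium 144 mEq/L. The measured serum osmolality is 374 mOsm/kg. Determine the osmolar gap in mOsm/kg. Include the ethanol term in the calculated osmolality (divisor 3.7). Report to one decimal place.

6.6 mOsm/kg

Calculated osmolality = 2·Na + glucose/18 + BUN/2.8 + ethanol/3.7
= 2·144 + 83/18 + 9/2.8 + 265/3.7
= 288 + 4.61 + 3.21 + 71.62
= 367.44 mOsm/kg ≈ 367.4 mOsm/kg
Osmolar gap = measured − calculated = 374 − 367.4 = 6.6 mOsm/kg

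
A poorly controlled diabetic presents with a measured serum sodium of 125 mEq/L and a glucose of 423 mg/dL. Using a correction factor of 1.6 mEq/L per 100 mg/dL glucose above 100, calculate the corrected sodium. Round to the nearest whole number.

130 mEq/L

Corrected Na = measured Na + 1.6 · (glucose − 100)/100
= 125 + 1.6 · (423 − 100)/100
= 125 + 5.2
= 130.2 mEq/L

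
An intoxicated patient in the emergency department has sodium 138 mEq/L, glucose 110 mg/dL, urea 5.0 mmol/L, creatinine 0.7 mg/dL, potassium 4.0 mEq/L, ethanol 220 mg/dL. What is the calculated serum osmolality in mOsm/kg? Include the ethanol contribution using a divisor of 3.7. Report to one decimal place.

346.6 mOsm/kg

Calculated osmolality = 2·Na + glucose/18 + urea + ethanol/3.7
= 2·138 + 110/18 + 5 + 220/3.7
= 276 + 6.11 + 5 + 59.46
= 346.57 mOsm/kg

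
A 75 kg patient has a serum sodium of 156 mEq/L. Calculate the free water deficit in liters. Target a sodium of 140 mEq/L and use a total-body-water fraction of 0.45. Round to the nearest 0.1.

3.9 L

TBW = 0.45 · 75 = 33.75 L
Free water deficit = TBW · (Na/140 − 1)
= 33.75 · (156/140 − 1)
= 33.75 · 0.1143
= 3.86 L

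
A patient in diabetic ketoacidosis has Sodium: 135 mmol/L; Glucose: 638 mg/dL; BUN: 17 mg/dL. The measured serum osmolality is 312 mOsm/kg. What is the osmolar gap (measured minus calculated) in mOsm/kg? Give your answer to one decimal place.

Calculated osmolality = 2·Na + glucose/18 + BUN/2.8
= 2·135 + 638/18 + 17/2.8
= 270 + 35.44 + 6.07
= 311.51 mOsm/kg ≈ 311.5 mOsm/kg
Osmolar gap = measured − calculated = 312 − 311.5 = 0.5 mOsm/kg

0.5 mOsm/kg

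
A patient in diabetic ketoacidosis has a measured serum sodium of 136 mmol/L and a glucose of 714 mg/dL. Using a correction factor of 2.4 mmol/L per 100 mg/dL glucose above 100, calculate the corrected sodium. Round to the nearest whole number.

151 mmol/L

Corrected Na = measured Na + 2.4 · (glucose − 100)/100
= 136 + 2.4 · (714 − 100)/100
= 136 + 14.7
= 150.7 mmol/L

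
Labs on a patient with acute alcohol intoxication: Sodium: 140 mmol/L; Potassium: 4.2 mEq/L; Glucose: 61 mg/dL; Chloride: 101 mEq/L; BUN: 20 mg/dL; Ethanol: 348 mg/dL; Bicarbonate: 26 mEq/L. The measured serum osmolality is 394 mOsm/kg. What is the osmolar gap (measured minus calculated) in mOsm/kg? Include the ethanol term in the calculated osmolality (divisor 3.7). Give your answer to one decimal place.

Calculated osmolality = 2·Na + glucose/18 + BUN/2.8 + ethanol/3.7
= 2·140 + 61/18 + 20/2.8 + 348/3.7
= 280 + 3.39 + 7.14 + 94.05
= 384.58 mOsm/kg ≈ 384.6 mOsm/kg
Osmolar gap = measured − calculated = 394 − 384.6 = 9.4 mOsm/kg

9.4 mOsm/kg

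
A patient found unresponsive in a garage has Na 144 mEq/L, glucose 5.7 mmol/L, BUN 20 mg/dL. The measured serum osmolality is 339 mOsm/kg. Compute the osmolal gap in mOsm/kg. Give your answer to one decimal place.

Calculated osmolality = 2·Na + glucose + BUN/2.8
= 2·144 + 5.7 + 20/2.8
= 288 + 5.70 + 7.14
= 300.84 mOsm/kg ≈ 300.8 mOsm/kg
Osmolar gap = measured − calculated = 339 − 300.8 = 38.2 mOsm/kg

38.2 mOsm/kg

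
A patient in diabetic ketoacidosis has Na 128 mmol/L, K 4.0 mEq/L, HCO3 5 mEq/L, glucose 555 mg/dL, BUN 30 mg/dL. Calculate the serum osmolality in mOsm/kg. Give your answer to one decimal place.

297.5 mOsm/kg

Calculated osmolality = 2·Na + glucose/18 + BUN/2.8
= 2·128 + 555/18 + 30/2.8
= 256 + 30.83 + 10.71
= 297.54 mOsm/kg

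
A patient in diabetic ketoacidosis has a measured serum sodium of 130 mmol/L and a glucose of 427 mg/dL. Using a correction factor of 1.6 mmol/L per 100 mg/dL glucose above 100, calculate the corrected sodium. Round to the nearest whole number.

Corrected Na = measured Na + 1.6 · (glucose − 100)/100
= 130 + 1.6 · (427 − 100)/100
= 130 + 5.2
= 135.2 mmol/L

135 mmol/L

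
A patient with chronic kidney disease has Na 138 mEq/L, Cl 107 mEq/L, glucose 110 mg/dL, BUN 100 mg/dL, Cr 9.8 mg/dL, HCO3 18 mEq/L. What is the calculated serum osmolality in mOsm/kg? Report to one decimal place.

317.8 mOsm/kg

Calculated osmolality = 2·Na + glucose/18 + BUN/2.8
= 2·138 + 110/18 + 100/2.8
= 276 + 6.11 + 35.71
= 317.82 mOsm/kg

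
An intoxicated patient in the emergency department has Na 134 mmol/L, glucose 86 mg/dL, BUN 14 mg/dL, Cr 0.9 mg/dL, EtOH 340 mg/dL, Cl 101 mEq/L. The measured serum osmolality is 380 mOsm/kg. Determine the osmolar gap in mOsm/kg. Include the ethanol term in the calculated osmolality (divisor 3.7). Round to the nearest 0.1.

10.3 mOsm/kg

Calculated osmolality = 2·Na + glucose/18 + BUN/2.8 + ethanol/3.7
= 2·134 + 86/18 + 14/2.8 + 340/3.7
= 268 + 4.78 + 5 + 91.89
= 369.67 mOsm/kg ≈ 369.7 mOsm/kg
Osmolar gap = measured − calculated = 380 − 369.7 = 10.3 mOsm/kg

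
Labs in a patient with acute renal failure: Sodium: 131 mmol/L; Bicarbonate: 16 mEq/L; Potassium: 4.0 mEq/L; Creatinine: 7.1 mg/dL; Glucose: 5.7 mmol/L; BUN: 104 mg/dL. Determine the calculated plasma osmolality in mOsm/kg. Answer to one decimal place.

Calculated osmolality = 2·Na + glucose + BUN/2.8
= 2·131 + 5.7 + 104/2.8
= 262 + 5.70 + 37.14
= 304.84 mOsm/kg

304.8 mOsm/kg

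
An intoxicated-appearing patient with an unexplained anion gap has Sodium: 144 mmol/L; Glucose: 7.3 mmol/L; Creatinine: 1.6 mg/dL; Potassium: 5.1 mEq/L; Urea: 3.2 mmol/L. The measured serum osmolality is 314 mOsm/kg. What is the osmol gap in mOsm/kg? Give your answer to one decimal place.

Calculated osmolality = 2·Na + glucose + urea
= 2·144 + 7.3 + 3.2
= 288 + 7.30 + 3.20
= 298.5 mOsm/kg ≈ 298.5 mOsm/kg
Osmolar gap = measured − calculated = 314 − 298.5 = 15.5 mOsm/kg

15.5 mOsm/kg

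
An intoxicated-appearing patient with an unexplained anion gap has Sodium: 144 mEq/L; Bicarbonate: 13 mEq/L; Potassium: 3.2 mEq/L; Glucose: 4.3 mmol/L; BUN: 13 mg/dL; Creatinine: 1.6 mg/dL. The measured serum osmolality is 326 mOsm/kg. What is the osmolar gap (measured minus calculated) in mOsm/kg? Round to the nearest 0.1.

Calculated osmolality = 2·Na + glucose + BUN/2.8
= 2·144 + 4.3 + 13/2.8
= 288 + 4.30 + 4.64
= 296.94 mOsm/kg ≈ 296.9 mOsm/kg
Osmolar gap = measured − calculated = 326 − 296.9 = 29.1 mOsm/kg

29.1 mOsm/kg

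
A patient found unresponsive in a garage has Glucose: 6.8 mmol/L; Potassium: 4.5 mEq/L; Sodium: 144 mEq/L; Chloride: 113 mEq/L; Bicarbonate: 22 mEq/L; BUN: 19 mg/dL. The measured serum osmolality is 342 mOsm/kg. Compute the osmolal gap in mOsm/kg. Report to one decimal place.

40.4 mOsm/kg

Calculated osmolality = 2·Na + glucose + BUN/2.8
= 2·144 + 6.8 + 19/2.8
= 288 + 6.80 + 6.79
= 301.59 mOsm/kg ≈ 301.6 mOsm/kg
Osmolar gap = measured − calculated = 342 − 301.6 = 40.4 mOsm/kg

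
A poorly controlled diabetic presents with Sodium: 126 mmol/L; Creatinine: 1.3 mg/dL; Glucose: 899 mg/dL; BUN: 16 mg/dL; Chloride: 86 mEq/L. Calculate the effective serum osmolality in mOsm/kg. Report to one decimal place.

Effective osmolality excludes urea (freely permeant across cell membranes):
2·Na + glucose/18
= 2·126 + 899/18
= 252 + 49.94
= 301.94 mOsm/kg

301.9 mOsm/kg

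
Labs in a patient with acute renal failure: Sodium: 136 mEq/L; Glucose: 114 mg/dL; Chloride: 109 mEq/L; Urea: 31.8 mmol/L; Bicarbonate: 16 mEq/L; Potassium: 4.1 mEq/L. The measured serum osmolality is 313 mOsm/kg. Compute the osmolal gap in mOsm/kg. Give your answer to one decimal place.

2.9 mOsm/kg

Calculated osmolality = 2·Na + glucose/18 + urea
= 2·136 + 114/18 + 31.8
= 272 + 6.33 + 31.80
= 310.13 mOsm/kg ≈ 310.1 mOsm/kg
Osmolar gap = measured − calculated = 313 − 310.1 = 2.9 mOsm/kg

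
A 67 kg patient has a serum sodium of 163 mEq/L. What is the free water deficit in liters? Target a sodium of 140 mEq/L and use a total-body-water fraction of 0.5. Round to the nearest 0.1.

5.5 L

TBW = 0.5 · 67 = 33.5 L
Free water deficit = TBW · (Na/140 − 1)
= 33.5 · (163/140 − 1)
= 33.5 · 0.1643
= 5.5 L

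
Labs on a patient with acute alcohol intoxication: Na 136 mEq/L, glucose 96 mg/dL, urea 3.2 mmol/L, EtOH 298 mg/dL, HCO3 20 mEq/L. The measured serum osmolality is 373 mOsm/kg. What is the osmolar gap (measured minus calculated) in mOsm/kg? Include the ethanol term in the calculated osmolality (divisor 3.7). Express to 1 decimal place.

Calculated osmolality = 2·Na + glucose/18 + urea + ethanol/3.7
= 2·136 + 96/18 + 3.2 + 298/3.7
= 272 + 5.33 + 3.20 + 80.54
= 361.07 mOsm/kg ≈ 361.1 mOsm/kg
Osmolar gap = measured − calculated = 373 − 361.1 = 11.9 mOsm/kg

11.9 mOsm/kg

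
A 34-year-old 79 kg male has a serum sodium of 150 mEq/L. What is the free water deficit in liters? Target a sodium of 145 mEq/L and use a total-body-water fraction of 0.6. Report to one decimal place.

TBW = 0.6 · 79 = 47.4 L
Free water deficit = TBW · (Na/145 − 1)
= 47.4 · (150/145 − 1)
= 47.4 · 0.0345
= 1.64 L

1.6 L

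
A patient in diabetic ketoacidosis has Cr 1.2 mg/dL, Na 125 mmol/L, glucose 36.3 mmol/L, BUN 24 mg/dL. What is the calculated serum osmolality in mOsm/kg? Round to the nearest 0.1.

Calculated osmolality = 2·Na + glucose + BUN/2.8
= 2·125 + 36.3 + 24/2.8
= 250 + 36.30 + 8.57
= 294.87 mOsm/kg

294.9 mOsm/kg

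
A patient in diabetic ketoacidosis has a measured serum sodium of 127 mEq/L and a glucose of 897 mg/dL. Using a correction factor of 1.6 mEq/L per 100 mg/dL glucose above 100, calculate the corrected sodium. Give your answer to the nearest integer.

Corrected Na = measured Na + 1.6 · (glucose − 100)/100
= 127 + 1.6 · (897 − 100)/100
= 127 + 12.8
= 139.8 mEq/L

140 mEq/L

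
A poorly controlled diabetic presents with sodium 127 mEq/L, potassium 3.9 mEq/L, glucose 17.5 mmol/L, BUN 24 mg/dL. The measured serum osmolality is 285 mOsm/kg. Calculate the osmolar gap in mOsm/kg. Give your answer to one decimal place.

4.9 mOsm/kg

Calculated osmolality = 2·Na + glucose + BUN/2.8
= 2·127 + 17.5 + 24/2.8
= 254 + 17.50 + 8.57
= 280.07 mOsm/kg ≈ 280.1 mOsm/kg
Osmolar gap = measured − calculated = 285 − 280.1 = 4.9 mOsm/kg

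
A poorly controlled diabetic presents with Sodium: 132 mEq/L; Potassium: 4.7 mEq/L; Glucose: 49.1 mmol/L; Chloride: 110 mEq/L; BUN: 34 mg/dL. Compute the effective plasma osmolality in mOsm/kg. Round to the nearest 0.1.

Effective osmolality excludes urea (freely permeant across cell membranes):
2·Na + glucose
= 2·132 + 49.1
= 264 + 49.1
= 313.1 mOsm/kg

313.1 mOsm/kg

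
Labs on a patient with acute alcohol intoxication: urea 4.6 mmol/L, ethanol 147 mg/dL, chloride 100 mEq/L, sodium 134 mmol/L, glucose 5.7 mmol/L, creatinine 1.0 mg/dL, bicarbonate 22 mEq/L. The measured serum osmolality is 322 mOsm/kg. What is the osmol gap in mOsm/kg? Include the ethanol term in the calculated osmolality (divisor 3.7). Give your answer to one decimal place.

4.0 mOsm/kg

Calculated osmolality = 2·Na + glucose + urea + ethanol/3.7
= 2·134 + 5.7 + 4.6 + 147/3.7
= 268 + 5.70 + 4.60 + 39.73
= 318.03 mOsm/kg ≈ 318.0 mOsm/kg
Osmolar gap = measured − calculated = 322 − 318.0 = 4.0 mOsm/kg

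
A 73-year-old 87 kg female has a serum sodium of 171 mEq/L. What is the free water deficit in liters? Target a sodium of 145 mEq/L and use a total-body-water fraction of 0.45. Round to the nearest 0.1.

TBW = 0.45 · 87 = 39.15 L
Free water deficit = TBW · (Na/145 − 1)
= 39.15 · (171/145 − 1)
= 39.15 · 0.1793
= 7.02 L

7.0 L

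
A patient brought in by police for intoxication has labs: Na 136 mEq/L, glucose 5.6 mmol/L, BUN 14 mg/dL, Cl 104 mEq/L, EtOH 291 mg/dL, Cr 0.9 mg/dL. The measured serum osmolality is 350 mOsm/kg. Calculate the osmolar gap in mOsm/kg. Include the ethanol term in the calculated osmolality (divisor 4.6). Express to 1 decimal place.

4.1 mOsm/kg

Calculated osmolality = 2·Na + glucose + BUN/2.8 + ethanol/4.6
= 2·136 + 5.6 + 14/2.8 + 291/4.6
= 272 + 5.60 + 5 + 63.26
= 345.86 mOsm/kg ≈ 345.9 mOsm/kg
Osmolar gap = measured − calculated = 350 − 345.9 = 4.1 mOsm/kg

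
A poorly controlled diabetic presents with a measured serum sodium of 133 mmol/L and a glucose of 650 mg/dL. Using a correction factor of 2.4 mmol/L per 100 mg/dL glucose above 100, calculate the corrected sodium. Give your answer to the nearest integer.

Corrected Na = measured Na + 2.4 · (glucose − 100)/100
= 133 + 2.4 · (650 − 100)/100
= 133 + 13.2
= 146.2 mmol/L

146 mmol/L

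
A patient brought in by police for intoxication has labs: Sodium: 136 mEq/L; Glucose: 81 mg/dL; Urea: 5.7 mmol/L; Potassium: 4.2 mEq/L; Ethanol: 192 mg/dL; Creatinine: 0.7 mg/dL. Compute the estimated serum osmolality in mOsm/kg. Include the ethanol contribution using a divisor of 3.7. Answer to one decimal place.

Calculated osmolality = 2·Na + glucose/18 + urea + ethanol/3.7
= 2·136 + 81/18 + 5.7 + 192/3.7
= 272 + 4.50 + 5.70 + 51.89
= 334.09 mOsm/kg

334.1 mOsm/kg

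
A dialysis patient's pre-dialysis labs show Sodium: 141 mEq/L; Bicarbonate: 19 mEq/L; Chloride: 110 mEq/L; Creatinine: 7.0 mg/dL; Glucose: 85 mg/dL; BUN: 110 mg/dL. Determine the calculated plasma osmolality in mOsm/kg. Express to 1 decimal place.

326.0 mOsm/kg

Calculated osmolality = 2·Na + glucose/18 + BUN/2.8
= 2·141 + 85/18 + 110/2.8
= 282 + 4.72 + 39.29
= 326.01 mOsm/kg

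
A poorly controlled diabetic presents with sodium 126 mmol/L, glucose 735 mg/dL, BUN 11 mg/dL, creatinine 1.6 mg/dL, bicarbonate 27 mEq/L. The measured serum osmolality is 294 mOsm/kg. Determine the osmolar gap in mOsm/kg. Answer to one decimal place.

-2.8 mOsm/kg

Calculated osmolality = 2·Na + glucose/18 + BUN/2.8
= 2·126 + 735/18 + 11/2.8
= 252 + 40.83 + 3.93
= 296.76 mOsm/kg ≈ 296.8 mOsm/kg
Osmolar gap = measured − calculated = 294 − 296.8 = -2.8 mOsm/kg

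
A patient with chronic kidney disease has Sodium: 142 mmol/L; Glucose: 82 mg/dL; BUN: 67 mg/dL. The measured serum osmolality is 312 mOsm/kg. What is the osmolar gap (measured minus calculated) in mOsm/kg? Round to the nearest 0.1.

Calculated osmolality = 2·Na + glucose/18 + BUN/2.8
= 2·142 + 82/18 + 67/2.8
= 284 + 4.56 + 23.93
= 312.49 mOsm/kg ≈ 312.5 mOsm/kg
Osmolar gap = measured − calculated = 312 − 312.5 = -0.5 mOsm/kg

-0.5 mOsm/kg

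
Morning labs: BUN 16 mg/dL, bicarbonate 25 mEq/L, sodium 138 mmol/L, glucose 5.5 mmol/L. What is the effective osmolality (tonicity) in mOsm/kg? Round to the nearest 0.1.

281.5 mOsm/kg

Effective osmolality excludes urea (freely permeant across cell membranes):
2·Na + glucose
= 2·138 + 5.5
= 276 + 5.5
= 281.5 mOsm/kg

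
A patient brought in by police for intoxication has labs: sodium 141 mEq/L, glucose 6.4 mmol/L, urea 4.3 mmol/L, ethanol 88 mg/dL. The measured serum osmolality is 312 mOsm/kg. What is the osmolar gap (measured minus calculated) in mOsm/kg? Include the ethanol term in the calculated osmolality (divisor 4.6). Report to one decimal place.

0.2 mOsm/kg

Calculated osmolality = 2·Na + glucose + urea + ethanol/4.6
= 2·141 + 6.4 + 4.3 + 88/4.6
= 282 + 6.40 + 4.30 + 19.13
= 311.83 mOsm/kg ≈ 311.8 mOsm/kg
Osmolar gap = measured − calculated = 312 − 311.8 = 0.2 mOsm/kg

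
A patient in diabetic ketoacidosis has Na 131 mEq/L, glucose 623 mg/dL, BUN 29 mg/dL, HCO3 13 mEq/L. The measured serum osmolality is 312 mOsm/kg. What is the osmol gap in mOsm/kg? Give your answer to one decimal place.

Calculated osmolality = 2·Na + glucose/18 + BUN/2.8
= 2·131 + 623/18 + 29/2.8
= 262 + 34.61 + 10.36
= 306.97 mOsm/kg ≈ 307.0 mOsm/kg
Osmolar gap = measured − calculated = 312 − 307.0 = 5.0 mOsm/kg

5.0 mOsm/kg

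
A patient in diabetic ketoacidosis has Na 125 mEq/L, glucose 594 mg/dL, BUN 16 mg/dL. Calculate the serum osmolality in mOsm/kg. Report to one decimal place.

Calculated osmolality = 2·Na + glucose/18 + BUN/2.8
= 2·125 + 594/18 + 16/2.8
= 250 + 33 + 5.71
= 288.71 mOsm/kg

288.7 mOsm/kg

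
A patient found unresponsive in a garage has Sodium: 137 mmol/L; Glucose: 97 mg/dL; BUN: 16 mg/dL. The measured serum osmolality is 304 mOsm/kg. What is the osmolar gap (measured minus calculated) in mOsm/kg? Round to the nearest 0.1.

18.9 mOsm/kg

Calculated osmolality = 2·Na + glucose/18 + BUN/2.8
= 2·137 + 97/18 + 16/2.8
= 274 + 5.39 + 5.71
= 285.1 mOsm/kg ≈ 285.1 mOsm/kg
Osmolar gap = measured − calculated = 304 − 285.1 = 18.9 mOsm/kg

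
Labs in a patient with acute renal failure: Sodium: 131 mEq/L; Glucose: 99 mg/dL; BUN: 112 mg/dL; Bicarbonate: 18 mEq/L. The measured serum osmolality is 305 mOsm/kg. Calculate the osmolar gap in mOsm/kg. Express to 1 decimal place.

-2.5 mOsm/kg

Calculated osmolality = 2·Na + glucose/18 + BUN/2.8
= 2·131 + 99/18 + 112/2.8
= 262 + 5.50 + 40
= 307.5 mOsm/kg ≈ 307.5 mOsm/kg
Osmolar gap = measured − calculated = 305 − 307.5 = -2.5 mOsm/kg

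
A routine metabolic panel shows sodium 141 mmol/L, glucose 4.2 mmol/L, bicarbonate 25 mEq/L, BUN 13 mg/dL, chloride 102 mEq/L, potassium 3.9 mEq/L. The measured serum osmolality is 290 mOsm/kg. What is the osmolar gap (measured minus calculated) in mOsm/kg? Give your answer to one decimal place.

Calculated osmolality = 2·Na + glucose + BUN/2.8
= 2·141 + 4.2 + 13/2.8
= 282 + 4.20 + 4.64
= 290.84 mOsm/kg ≈ 290.8 mOsm/kg
Osmolar gap = measured − calculated = 290 − 290.8 = -0.8 mOsm/kg

-0.8 mOsm/kg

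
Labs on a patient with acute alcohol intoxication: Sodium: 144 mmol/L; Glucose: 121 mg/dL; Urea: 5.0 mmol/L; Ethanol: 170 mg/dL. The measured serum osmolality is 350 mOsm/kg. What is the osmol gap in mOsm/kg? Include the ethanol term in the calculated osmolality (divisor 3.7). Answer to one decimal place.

Calculated osmolality = 2·Na + glucose/18 + urea + ethanol/3.7
= 2·144 + 121/18 + 5 + 170/3.7
= 288 + 6.72 + 5 + 45.95
= 345.67 mOsm/kg ≈ 345.7 mOsm/kg
Osmolar gap = measured − calculated = 350 − 345.7 = 4.3 mOsm/kg

4.3 mOsm/kg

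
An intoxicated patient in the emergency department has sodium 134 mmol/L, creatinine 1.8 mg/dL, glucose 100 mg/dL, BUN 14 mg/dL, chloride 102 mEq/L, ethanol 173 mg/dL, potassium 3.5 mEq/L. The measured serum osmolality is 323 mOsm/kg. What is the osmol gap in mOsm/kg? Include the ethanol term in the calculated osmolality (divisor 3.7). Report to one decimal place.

Calculated osmolality = 2·Na + glucose/18 + BUN/2.8 + ethanol/3.7
= 2·134 + 100/18 + 14/2.8 + 173/3.7
= 268 + 5.56 + 5 + 46.76
= 325.32 mOsm/kg ≈ 325.3 mOsm/kg
Osmolar gap = measured − calculated = 323 − 325.3 = -2.3 mOsm/kg

-2.3 mOsm/kg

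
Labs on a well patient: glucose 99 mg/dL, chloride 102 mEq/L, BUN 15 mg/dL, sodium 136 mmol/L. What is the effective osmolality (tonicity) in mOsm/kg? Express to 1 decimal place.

Effective osmolality excludes urea (freely permeant across cell membranes):
2·Na + glucose/18
= 2·136 + 99/18
= 272 + 5.5
= 277.5 mOsm/kg

277.5 mOsm/kg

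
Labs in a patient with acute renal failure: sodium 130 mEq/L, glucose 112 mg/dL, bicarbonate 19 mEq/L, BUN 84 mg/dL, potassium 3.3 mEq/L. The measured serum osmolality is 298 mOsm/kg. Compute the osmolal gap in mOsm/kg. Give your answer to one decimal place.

1.8 mOsm/kg

Calculated osmolality = 2·Na + glucose/18 + BUN/2.8
= 2·130 + 112/18 + 84/2.8
= 260 + 6.22 + 30
= 296.22 mOsm/kg ≈ 296.2 mOsm/kg
Osmolar gap = measured − calculated = 298 − 296.2 = 1.8 mOsm/kg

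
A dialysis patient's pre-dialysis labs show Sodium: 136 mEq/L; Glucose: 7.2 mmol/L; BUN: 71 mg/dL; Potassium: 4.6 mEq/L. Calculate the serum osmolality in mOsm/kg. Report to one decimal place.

304.6 mOsm/kg

Calculated osmolality = 2·Na + glucose + BUN/2.8
= 2·136 + 7.2 + 71/2.8
= 272 + 7.20 + 25.36
= 304.56 mOsm/kg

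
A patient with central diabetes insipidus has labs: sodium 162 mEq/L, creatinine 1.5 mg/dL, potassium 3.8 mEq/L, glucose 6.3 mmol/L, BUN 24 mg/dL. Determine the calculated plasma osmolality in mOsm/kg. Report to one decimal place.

338.9 mOsm/kg

Calculated osmolality = 2·Na + glucose + BUN/2.8
= 2·162 + 6.3 + 24/2.8
= 324 + 6.30 + 8.57
= 338.87 mOsm/kg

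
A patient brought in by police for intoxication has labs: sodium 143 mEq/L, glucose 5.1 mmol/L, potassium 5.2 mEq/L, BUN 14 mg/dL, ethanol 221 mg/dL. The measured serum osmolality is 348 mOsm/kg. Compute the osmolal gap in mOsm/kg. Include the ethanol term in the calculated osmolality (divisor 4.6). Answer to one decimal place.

Calculated osmolality = 2·Na + glucose + BUN/2.8 + ethanol/4.6
= 2·143 + 5.1 + 14/2.8 + 221/4.6
= 286 + 5.10 + 5 + 48.04
= 344.14 mOsm/kg ≈ 344.1 mOsm/kg
Osmolar gap = measured − calculated = 348 − 344.1 = 3.9 mOsm/kg

3.9 mOsm/kg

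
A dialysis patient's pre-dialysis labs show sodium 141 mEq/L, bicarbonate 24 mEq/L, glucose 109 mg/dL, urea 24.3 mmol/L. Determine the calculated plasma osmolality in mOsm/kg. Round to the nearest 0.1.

Calculated osmolality = 2·Na + glucose/18 + urea
= 2·141 + 109/18 + 24.3
= 282 + 6.06 + 24.30
= 312.36 mOsm/kg

312.4 mOsm/kg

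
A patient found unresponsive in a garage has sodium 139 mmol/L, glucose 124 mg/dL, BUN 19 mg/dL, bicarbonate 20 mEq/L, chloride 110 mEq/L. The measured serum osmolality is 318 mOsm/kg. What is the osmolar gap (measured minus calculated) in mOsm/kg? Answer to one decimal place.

Calculated osmolality = 2·Na + glucose/18 + BUN/2.8
= 2·139 + 124/18 + 19/2.8
= 278 + 6.89 + 6.79
= 291.68 mOsm/kg ≈ 291.7 mOsm/kg
Osmolar gap = measured − calculated = 318 − 291.7 = 26.3 mOsm/kg

26.3 mOsm/kg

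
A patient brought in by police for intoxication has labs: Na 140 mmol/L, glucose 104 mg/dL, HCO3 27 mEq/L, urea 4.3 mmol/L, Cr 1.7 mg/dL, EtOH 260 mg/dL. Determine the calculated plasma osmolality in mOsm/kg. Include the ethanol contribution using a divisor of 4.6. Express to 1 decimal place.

Calculated osmolality = 2·Na + glucose/18 + urea + ethanol/4.6
= 2·140 + 104/18 + 4.3 + 260/4.6
= 280 + 5.78 + 4.30 + 56.52
= 346.6 mOsm/kg

346.6 mOsm/kg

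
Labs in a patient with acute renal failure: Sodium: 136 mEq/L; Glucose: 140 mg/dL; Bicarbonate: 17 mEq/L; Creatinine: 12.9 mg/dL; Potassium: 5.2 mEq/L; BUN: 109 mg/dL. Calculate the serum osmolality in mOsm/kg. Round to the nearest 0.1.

318.7 mOsm/kg

Calculated osmolality = 2·Na + glucose/18 + BUN/2.8
= 2·136 + 140/18 + 109/2.8
= 272 + 7.78 + 38.93
= 318.71 mOsm/kg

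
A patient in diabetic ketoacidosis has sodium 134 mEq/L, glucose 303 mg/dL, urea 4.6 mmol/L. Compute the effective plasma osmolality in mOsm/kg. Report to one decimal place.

Effective osmolality excludes urea (freely permeant across cell membranes):
2·Na + glucose/18
= 2·134 + 303/18
= 268 + 16.83
= 284.83 mOsm/kg

284.8 mOsm/kg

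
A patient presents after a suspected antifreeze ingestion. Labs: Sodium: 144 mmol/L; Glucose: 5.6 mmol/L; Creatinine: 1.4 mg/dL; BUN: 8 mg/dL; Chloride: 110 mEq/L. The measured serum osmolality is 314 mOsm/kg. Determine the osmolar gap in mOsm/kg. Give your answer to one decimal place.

17.5 mOsm/kg

Calculated osmolality = 2·Na + glucose + BUN/2.8
= 2·144 + 5.6 + 8/2.8
= 288 + 5.60 + 2.86
= 296.46 mOsm/kg ≈ 296.5 mOsm/kg
Osmolar gap = measured − calculated = 314 − 296.5 = 17.5 mOsm/kg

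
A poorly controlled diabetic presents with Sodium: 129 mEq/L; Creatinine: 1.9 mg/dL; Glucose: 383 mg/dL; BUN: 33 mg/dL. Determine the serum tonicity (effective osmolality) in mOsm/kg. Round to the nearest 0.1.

Effective osmolality excludes urea (freely permeant across cell membranes):
2·Na + glucose/18
= 2·129 + 383/18
= 258 + 21.28
= 279.28 mOsm/kg

279.3 mOsm/kg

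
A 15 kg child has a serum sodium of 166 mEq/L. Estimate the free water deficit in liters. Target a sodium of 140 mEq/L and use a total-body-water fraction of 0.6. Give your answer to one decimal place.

1.7 L

TBW = 0.6 · 15 = 9 L
Free water deficit = TBW · (Na/140 − 1)
= 9 · (166/140 − 1)
= 9 · 0.1857
= 1.67 L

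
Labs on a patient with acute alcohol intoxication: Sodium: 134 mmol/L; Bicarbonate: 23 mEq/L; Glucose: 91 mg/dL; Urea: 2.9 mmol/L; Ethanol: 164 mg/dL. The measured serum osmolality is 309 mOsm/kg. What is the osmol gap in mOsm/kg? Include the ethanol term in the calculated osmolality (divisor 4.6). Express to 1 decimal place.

-2.6 mOsm/kg

Calculated osmolality = 2·Na + glucose/18 + urea + ethanol/4.6
= 2·134 + 91/18 + 2.9 + 164/4.6
= 268 + 5.06 + 2.90 + 35.65
= 311.61 mOsm/kg ≈ 311.6 mOsm/kg
Osmolar gap = measured − calculated = 309 − 311.6 = -2.6 mOsm/kg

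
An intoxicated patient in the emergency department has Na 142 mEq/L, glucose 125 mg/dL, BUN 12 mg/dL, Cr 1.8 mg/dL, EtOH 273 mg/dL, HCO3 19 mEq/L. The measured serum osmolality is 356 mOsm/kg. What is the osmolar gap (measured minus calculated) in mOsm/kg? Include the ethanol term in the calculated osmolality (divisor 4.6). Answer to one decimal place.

Calculated osmolality = 2·Na + glucose/18 + BUN/2.8 + ethanol/4.6
= 2·142 + 125/18 + 12/2.8 + 273/4.6
= 284 + 6.94 + 4.29 + 59.35
= 354.58 mOsm/kg ≈ 354.6 mOsm/kg
Osmolar gap = measured − calculated = 356 − 354.6 = 1.4 mOsm/kg

1.4 mOsm/kg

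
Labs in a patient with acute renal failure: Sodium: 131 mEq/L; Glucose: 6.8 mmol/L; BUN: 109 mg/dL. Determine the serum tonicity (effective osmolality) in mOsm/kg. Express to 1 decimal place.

Effective osmolality excludes urea (freely permeant across cell membranes):
2·Na + glucose
= 2·131 + 6.8
= 262 + 6.8
= 268.8 mOsm/kg

268.8 mOsm/kg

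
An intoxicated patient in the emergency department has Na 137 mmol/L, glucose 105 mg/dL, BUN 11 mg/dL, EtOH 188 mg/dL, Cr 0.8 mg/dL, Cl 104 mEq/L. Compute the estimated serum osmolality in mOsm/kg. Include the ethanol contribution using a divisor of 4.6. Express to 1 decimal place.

324.6 mOsm/kg

Calculated osmolality = 2·Na + glucose/18 + BUN/2.8 + ethanol/4.6
= 2·137 + 105/18 + 11/2.8 + 188/4.6
= 274 + 5.83 + 3.93 + 40.87
= 324.63 mOsm/kg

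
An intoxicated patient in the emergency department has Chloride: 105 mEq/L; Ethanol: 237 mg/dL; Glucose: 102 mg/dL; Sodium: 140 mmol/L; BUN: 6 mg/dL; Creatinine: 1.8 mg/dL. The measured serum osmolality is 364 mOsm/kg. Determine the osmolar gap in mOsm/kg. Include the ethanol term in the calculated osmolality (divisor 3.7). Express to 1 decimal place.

Calculated osmolality = 2·Na + glucose/18 + BUN/2.8 + ethanol/3.7
= 2·140 + 102/18 + 6/2.8 + 237/3.7
= 280 + 5.67 + 2.14 + 64.05
= 351.86 mOsm/kg ≈ 351.9 mOsm/kg
Osmolar gap = measured − calculated = 364 − 351.9 = 12.1 mOsm/kg

12.1 mOsm/kg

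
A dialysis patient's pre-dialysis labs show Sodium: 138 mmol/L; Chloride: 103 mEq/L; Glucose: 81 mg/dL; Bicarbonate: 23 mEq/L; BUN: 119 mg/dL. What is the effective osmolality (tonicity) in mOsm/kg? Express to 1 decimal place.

Effective osmolality excludes urea (freely permeant across cell membranes):
2·Na + glucose/18
= 2·138 + 81/18
= 276 + 4.5
= 280.5 mOsm/kg

280.5 mOsm/kg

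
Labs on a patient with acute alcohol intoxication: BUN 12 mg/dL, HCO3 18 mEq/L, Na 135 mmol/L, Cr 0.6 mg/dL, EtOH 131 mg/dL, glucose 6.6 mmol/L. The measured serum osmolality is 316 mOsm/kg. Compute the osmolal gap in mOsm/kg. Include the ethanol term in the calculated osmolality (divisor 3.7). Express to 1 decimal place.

Calculated osmolality = 2·Na + glucose + BUN/2.8 + ethanol/3.7
= 2·135 + 6.6 + 12/2.8 + 131/3.7
= 270 + 6.60 + 4.29 + 35.41
= 316.3 mOsm/kg ≈ 316.3 mOsm/kg
Osmolar gap = measured − calculated = 316 − 316.3 = -0.3 mOsm/kg

-0.3 mOsm/kg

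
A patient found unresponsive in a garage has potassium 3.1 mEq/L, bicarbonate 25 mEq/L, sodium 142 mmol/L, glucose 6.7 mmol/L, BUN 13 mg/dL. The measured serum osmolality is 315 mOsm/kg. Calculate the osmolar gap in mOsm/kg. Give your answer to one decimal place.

19.7 mOsm/kg

Calculated osmolality = 2·Na + glucose + BUN/2.8
= 2·142 + 6.7 + 13/2.8
= 284 + 6.70 + 4.64
= 295.34 mOsm/kg ≈ 295.3 mOsm/kg
Osmolar gap = measured − calculated = 315 − 295.3 = 19.7 mOsm/kg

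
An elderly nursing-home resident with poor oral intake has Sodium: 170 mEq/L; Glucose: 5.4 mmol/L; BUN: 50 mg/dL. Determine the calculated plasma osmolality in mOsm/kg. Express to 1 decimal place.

363.3 mOsm/kg

Calculated osmolality = 2·Na + glucose + BUN/2.8
= 2·170 + 5.4 + 50/2.8
= 340 + 5.40 + 17.86
= 363.26 mOsm/kg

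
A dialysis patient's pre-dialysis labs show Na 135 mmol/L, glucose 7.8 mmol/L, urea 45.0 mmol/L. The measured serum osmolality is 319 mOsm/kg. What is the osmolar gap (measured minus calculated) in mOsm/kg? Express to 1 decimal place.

Calculated osmolality = 2·Na + glucose + urea
= 2·135 + 7.8 + 45
= 270 + 7.80 + 45
= 322.8 mOsm/kg ≈ 322.8 mOsm/kg
Osmolar gap = measured − calculated = 319 − 322.8 = -3.8 mOsm/kg

-3.8 mOsm/kg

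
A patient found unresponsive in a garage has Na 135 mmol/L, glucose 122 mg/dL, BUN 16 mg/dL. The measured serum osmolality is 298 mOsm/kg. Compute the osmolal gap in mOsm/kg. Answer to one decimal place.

Calculated osmolality = 2·Na + glucose/18 + BUN/2.8
= 2·135 + 122/18 + 16/2.8
= 270 + 6.78 + 5.71
= 282.49 mOsm/kg ≈ 282.5 mOsm/kg
Osmolar gap = measured − calculated = 298 − 282.5 = 15.5 mOsm/kg

15.5 mOsm/kg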